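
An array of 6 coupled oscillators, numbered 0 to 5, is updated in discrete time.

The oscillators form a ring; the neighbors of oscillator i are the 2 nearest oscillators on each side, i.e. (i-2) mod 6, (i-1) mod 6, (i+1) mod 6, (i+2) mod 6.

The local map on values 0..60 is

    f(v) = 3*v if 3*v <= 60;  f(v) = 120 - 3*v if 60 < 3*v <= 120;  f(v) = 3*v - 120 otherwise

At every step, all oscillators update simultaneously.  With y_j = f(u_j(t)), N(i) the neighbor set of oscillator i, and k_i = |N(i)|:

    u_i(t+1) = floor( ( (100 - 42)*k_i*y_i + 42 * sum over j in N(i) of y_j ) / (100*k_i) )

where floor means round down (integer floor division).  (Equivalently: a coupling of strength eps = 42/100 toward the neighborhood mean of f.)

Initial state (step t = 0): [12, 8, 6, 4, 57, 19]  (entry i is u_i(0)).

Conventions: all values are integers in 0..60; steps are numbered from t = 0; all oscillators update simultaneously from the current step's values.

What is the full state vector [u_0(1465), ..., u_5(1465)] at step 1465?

Simulating step by step:
t=0: [12, 8, 6, 4, 57, 19]
t=1: [36, 26, 23, 22, 42, 45]
t=2: [18, 38, 41, 43, 17, 20]
t=3: [43, 16, 14, 17, 42, 47]
t=4: [17, 40, 36, 41, 16, 24]
t=5: [40, 11, 17, 13, 39, 38]
t=6: [9, 29, 37, 32, 11, 11]
t=7: [27, 28, 17, 25, 28, 31]
t=8: [38, 37, 45, 41, 37, 32]
t=9: [9, 10, 11, 7, 10, 16]
t=10: [30, 30, 30, 26, 30, 39]
t=11: [27, 28, 31, 34, 28, 15]
t=12: [37, 34, 29, 25, 34, 39]
t=13: [12, 19, 28, 33, 19, 11]
t=14: [40, 46, 38, 31, 46, 37]
t=15: [5, 14, 10, 21, 14, 11]
t=16: [24, 38, 33, 48, 38, 35]
t=17: [32, 14, 21, 18, 14, 17]
t=18: [34, 43, 50, 51, 43, 46]
t=19: [17, 15, 24, 26, 15, 17]
t=20: [49, 46, 47, 44, 46, 48]
t=21: [24, 19, 20, 15, 19, 21]
t=22: [52, 55, 56, 50, 55, 54]
t=23: [39, 42, 44, 36, 42, 40]
t=24: [4, 6, 9, 9, 6, 2]
t=25: [14, 18, 23, 22, 18, 11]
t=26: [44, 50, 51, 51, 50, 40]
t=27: [16, 25, 30, 28, 25, 11]
t=28: [43, 41, 35, 36, 41, 37]
t=29: [8, 6, 11, 10, 6, 8]
t=30: [23, 22, 28, 27, 22, 23]
t=31: [50, 49, 41, 43, 49, 50]
t=32: [26, 23, 11, 14, 23, 27]
t=33: [42, 45, 38, 42, 45, 42]
t=34: [7, 11, 7, 7, 11, 7]
t=35: [23, 27, 23, 23, 27, 23]
t=36: [48, 44, 48, 48, 44, 48]
t=37: [21, 17, 21, 21, 17, 21]
t=38: [55, 53, 55, 55, 53, 55]
t=39: [43, 41, 43, 43, 41, 43]
t=40: [7, 5, 7, 7, 5, 7]
t=41: [19, 17, 19, 19, 17, 19]
t=42: [55, 53, 55, 55, 53, 55]

Answer: [19, 17, 19, 19, 17, 19]
Key observation: The state at step 38, [55, 53, 55, 55, 53, 55], reappears at step 42: the system is in a cycle of period 4 from step 38 on.  Therefore the state at step 1465 equals the state at step 38 + ((1465 - 38) mod 4) = 41, which is [19, 17, 19, 19, 17, 19].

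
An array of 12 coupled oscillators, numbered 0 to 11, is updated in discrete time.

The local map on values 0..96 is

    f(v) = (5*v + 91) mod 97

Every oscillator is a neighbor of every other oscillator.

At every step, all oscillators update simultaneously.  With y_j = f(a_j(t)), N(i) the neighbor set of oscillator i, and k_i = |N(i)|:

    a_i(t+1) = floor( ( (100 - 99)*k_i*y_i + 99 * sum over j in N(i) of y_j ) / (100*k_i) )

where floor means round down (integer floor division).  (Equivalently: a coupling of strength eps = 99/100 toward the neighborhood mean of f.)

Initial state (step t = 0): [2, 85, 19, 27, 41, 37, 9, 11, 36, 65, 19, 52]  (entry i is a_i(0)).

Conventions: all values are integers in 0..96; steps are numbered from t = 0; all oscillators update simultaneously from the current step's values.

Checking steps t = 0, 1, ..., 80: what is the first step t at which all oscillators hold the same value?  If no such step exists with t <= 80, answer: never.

Simulating step by step:
t=0: [2, 85, 19, 27, 41, 37, 9, 11, 36, 65, 19, 52]  (not all equal)
t=1: [52, 50, 45, 50, 52, 46, 49, 48, 46, 50, 45, 47]  (not all equal)
t=2: [40, 41, 43, 41, 40, 42, 41, 41, 42, 41, 43, 42]  (not all equal)
t=3: [7, 7, 6, 7, 7, 6, 7, 7, 6, 7, 6, 6]  (not all equal)
t=4: [26, 26, 27, 26, 26, 27, 26, 26, 27, 26, 27, 27]  (not all equal)
t=5: [29, 29, 28, 29, 29, 28, 29, 29, 28, 29, 28, 28]  (not all equal)
t=6: [39, 39, 40, 39, 39, 40, 39, 39, 40, 39, 40, 40]  (not all equal)
t=7: [50, 50, 57, 50, 50, 57, 50, 50, 57, 50, 57, 57]  (not all equal)
t=8: [65, 65, 62, 65, 65, 62, 65, 65, 62, 65, 62, 62]  (not all equal)
t=9: [21, 21, 22, 21, 21, 22, 21, 21, 22, 21, 22, 22]  (not all equal)
t=10: [4, 4, 3, 4, 4, 3, 4, 4, 3, 4, 3, 3]  (not all equal)
t=11: [11, 11, 12, 11, 11, 12, 11, 11, 12, 11, 12, 12]  (not all equal)
t=12: [51, 51, 50, 51, 51, 50, 51, 51, 50, 51, 50, 50]  (not all equal)
t=13: [52, 52, 53, 52, 52, 53, 52, 52, 53, 52, 53, 53]  (not all equal)
t=14: [62, 62, 61, 62, 62, 61, 62, 62, 61, 62, 61, 61]  (not all equal)
t=15: [10, 10, 11, 10, 10, 11, 10, 10, 11, 10, 11, 11]  (not all equal)
t=16: [46, 46, 45, 46, 46, 45, 46, 46, 45, 46, 45, 45]  (not all equal)
t=17: [27, 27, 28, 27, 27, 28, 27, 27, 28, 27, 28, 28]  (not all equal)
t=18: [34, 34, 33, 34, 34, 33, 34, 34, 33, 34, 33, 33]  (not all equal)
t=19: [64, 64, 65, 64, 64, 65, 64, 64, 65, 64, 65, 65]  (not all equal)
t=20: [25, 25, 24, 25, 25, 24, 25, 25, 24, 25, 24, 24]  (not all equal)
t=21: [19, 19, 20, 19, 19, 20, 19, 19, 20, 19, 20, 20]  (not all equal)
t=22: [91, 91, 90, 91, 91, 90, 91, 91, 90, 91, 90, 90]  (not all equal)
t=23: [58, 58, 59, 58, 58, 59, 58, 58, 59, 58, 59, 59]  (not all equal)
t=24: [92, 92, 91, 92, 92, 91, 92, 92, 91, 92, 91, 91]  (not all equal)
t=25: [63, 63, 64, 63, 63, 64, 63, 63, 64, 63, 64, 64]  (not all equal)
t=26: [20, 20, 19, 20, 20, 19, 20, 20, 19, 20, 19, 19]  (not all equal)
t=27: [91, 91, 92, 91, 91, 92, 91, 91, 92, 91, 92, 92]  (not all equal)
t=28: [63, 63, 62, 63, 63, 62, 63, 63, 62, 63, 62, 62]  (not all equal)
t=29: [15, 15, 16, 15, 15, 16, 15, 15, 16, 15, 16, 16]  (not all equal)
t=30: [71, 71, 70, 71, 71, 70, 71, 71, 70, 71, 70, 70]  (not all equal)
t=31: [55, 55, 56, 55, 55, 56, 55, 55, 56, 55, 56, 56]  (not all equal)
t=32: [77, 77, 76, 77, 77, 76, 77, 77, 76, 77, 76, 76]  (not all equal)
t=33: [85, 85, 86, 85, 85, 86, 85, 85, 86, 85, 86, 86]  (not all equal)
t=34: [33, 33, 32, 33, 33, 32, 33, 33, 32, 33, 32, 32]  (not all equal)
t=35: [59, 59, 60, 59, 59, 60, 59, 59, 60, 59, 60, 60]  (not all equal)
t=36: [53, 53, 60, 53, 53, 60, 53, 53, 60, 53, 60, 60]  (not all equal)
t=37: [37, 37, 42, 37, 37, 42, 37, 37, 42, 37, 42, 42]  (not all equal)
t=38: [49, 49, 55, 49, 49, 55, 49, 49, 55, 49, 55, 55]  (not all equal)
t=39: [58, 58, 56, 58, 58, 56, 58, 58, 56, 58, 56, 56]  (not all equal)
t=40: [85, 85, 86, 85, 85, 86, 85, 85, 86, 85, 86, 86]  (not all equal)

Answer: never
Key observation: The state at step 33 reappears at step 40 — the system is in a cycle of period 7 from step 33 on.  No step 0..40 is synchronized, and the cycle repeats forever, so no step up to 80 (or ever) has all oscillators equal.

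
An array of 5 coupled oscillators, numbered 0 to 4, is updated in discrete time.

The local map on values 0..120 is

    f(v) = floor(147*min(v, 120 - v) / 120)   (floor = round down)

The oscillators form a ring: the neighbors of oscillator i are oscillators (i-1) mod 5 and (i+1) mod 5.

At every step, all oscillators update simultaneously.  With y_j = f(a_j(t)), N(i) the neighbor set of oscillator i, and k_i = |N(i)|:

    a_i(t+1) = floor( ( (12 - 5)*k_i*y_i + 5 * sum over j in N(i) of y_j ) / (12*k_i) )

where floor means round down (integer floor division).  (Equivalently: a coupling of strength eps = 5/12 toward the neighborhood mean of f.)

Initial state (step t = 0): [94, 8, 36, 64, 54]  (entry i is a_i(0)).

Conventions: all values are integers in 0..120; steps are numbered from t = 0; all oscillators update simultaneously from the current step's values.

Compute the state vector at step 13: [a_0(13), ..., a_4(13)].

Answer: [71, 71, 71, 71, 71]

Derivation:
t=0: [94, 8, 36, 64, 54]
t=1: [33, 20, 41, 62, 59]
t=2: [43, 32, 48, 66, 65]
t=3: [52, 45, 55, 64, 63]
t=4: [62, 59, 64, 68, 67]
t=5: [69, 70, 67, 64, 65]
t=6: [62, 61, 64, 66, 66]
t=7: [70, 70, 68, 66, 67]
t=8: [61, 61, 63, 64, 63]
t=9: [71, 71, 69, 68, 69]
t=10: [60, 60, 61, 62, 61]
t=11: [72, 72, 72, 71, 72]
t=12: [58, 58, 58, 59, 58]
t=13: [71, 71, 71, 71, 71]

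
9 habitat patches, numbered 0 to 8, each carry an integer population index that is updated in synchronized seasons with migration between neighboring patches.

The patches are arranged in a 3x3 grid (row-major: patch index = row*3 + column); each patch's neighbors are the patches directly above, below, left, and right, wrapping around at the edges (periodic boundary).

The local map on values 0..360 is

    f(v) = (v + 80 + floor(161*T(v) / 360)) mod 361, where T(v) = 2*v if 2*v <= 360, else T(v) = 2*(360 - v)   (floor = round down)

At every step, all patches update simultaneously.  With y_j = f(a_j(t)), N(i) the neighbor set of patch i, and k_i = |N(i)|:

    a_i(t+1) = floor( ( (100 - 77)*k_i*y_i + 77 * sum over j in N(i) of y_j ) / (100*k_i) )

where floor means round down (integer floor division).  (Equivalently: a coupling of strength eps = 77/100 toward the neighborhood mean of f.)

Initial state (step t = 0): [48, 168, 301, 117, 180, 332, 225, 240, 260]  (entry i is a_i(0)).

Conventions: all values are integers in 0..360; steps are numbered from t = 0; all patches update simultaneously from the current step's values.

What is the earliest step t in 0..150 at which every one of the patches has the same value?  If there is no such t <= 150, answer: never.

Simulating step by step:
t=0: [48, 168, 301, 117, 180, 332, 225, 240, 260]  (not all equal)
t=1: [130, 79, 84, 140, 106, 113, 131, 59, 69]  (not all equal)
t=2: [294, 252, 258, 315, 268, 274, 281, 245, 250]  (not all equal)
t=3: [70, 68, 68, 70, 69, 69, 69, 67, 67]  (not all equal)
t=4: [210, 208, 208, 210, 209, 209, 209, 207, 207]  (not all equal)
t=5: [62, 62, 62, 63, 62, 62, 62, 62, 62]  (not all equal)
t=6: [197, 197, 197, 197, 197, 197, 197, 197, 197]  (all equal)

Answer: 6
Key observation: Synchronization is absorbing here: once all patches are equal they stay equal, and step 6 is the first all-equal step.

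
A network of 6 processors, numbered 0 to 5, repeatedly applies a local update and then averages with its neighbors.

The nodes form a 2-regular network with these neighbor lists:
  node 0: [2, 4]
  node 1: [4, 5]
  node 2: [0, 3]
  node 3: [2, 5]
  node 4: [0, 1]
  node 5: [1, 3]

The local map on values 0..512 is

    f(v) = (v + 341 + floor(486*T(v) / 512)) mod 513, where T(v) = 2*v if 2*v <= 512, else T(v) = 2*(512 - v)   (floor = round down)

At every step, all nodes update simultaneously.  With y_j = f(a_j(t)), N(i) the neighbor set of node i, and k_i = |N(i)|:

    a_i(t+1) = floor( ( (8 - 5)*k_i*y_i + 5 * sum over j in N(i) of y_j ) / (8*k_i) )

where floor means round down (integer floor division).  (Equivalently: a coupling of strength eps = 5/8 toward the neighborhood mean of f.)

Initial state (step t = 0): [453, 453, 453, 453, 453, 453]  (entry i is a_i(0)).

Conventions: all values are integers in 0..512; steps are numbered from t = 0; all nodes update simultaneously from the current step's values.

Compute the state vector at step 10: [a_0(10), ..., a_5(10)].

Answer: [431, 431, 431, 431, 431, 431]

Derivation:
t=0: [453, 453, 453, 453, 453, 453]
t=1: [393, 393, 393, 393, 393, 393]
t=2: [446, 446, 446, 446, 446, 446]
t=3: [399, 399, 399, 399, 399, 399]
t=4: [441, 441, 441, 441, 441, 441]
t=5: [403, 403, 403, 403, 403, 403]
t=6: [437, 437, 437, 437, 437, 437]
t=7: [407, 407, 407, 407, 407, 407]
t=8: [434, 434, 434, 434, 434, 434]
t=9: [410, 410, 410, 410, 410, 410]
t=10: [431, 431, 431, 431, 431, 431]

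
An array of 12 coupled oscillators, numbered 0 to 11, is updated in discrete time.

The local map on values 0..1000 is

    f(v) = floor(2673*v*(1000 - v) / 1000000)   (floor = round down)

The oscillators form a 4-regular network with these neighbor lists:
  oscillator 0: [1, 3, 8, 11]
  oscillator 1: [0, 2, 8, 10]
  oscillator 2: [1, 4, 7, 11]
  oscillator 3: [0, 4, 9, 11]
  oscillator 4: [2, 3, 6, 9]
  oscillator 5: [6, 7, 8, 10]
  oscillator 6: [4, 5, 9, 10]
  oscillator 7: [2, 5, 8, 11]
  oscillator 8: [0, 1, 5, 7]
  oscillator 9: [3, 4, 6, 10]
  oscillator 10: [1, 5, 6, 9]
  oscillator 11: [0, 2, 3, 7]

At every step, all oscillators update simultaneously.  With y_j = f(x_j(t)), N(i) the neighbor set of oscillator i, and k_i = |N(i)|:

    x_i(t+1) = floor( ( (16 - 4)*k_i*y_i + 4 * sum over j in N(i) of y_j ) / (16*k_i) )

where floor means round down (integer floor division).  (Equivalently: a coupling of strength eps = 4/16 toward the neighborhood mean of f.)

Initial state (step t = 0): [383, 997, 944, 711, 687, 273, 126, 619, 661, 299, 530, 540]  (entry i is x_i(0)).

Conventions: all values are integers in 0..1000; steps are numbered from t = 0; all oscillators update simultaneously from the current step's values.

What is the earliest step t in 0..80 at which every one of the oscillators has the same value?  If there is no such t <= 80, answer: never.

Simulating step by step:
t=0: [383, 997, 944, 711, 687, 273, 126, 619, 661, 299, 530, 540]  (not all equal)
t=1: [586, 132, 222, 563, 527, 534, 366, 593, 560, 550, 585, 619]  (not all equal)
t=2: [626, 380, 486, 655, 649, 659, 630, 634, 635, 657, 626, 623]  (not all equal)
t=3: [623, 630, 655, 606, 612, 605, 619, 622, 618, 605, 622, 627]  (not all equal)
t=4: [627, 622, 609, 636, 632, 635, 631, 627, 630, 636, 629, 624]  (not all equal)
t=5: [624, 627, 633, 619, 621, 620, 621, 625, 623, 618, 622, 626]  (not all equal)
t=6: [626, 625, 621, 629, 628, 628, 629, 625, 626, 630, 628, 625]  (not all equal)
t=7: [625, 625, 628, 623, 624, 624, 623, 626, 625, 623, 624, 625]  (not all equal)
t=8: [626, 625, 624, 626, 626, 626, 627, 625, 626, 627, 626, 625]  (not all equal)
t=9: [625, 625, 626, 625, 625, 625, 625, 625, 625, 625, 625, 625]  (not all equal)
t=10: [626, 625, 625, 626, 625, 626, 626, 625, 626, 626, 626, 625]  (not all equal)
t=11: [625, 625, 626, 625, 625, 625, 625, 625, 625, 625, 625, 625]  (not all equal)

Answer: never
Key observation: The state at step 9 reappears at step 11 — the system is in a cycle of period 2 from step 9 on.  No step 0..11 is synchronized, and the cycle repeats forever, so no step up to 80 (or ever) has all oscillators equal.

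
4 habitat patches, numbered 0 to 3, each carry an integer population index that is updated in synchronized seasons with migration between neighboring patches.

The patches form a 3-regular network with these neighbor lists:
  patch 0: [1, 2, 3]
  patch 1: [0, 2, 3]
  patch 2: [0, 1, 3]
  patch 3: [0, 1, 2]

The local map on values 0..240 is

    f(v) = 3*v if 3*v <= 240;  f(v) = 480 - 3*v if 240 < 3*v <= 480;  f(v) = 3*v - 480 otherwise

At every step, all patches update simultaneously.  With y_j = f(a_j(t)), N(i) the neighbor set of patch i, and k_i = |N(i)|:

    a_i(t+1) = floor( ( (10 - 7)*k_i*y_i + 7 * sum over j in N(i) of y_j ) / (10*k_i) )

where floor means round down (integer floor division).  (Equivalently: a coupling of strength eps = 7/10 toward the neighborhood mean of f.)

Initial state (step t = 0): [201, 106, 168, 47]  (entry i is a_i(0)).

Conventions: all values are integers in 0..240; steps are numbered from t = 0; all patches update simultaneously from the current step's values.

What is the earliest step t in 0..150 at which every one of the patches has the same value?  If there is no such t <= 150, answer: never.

Simulating step by step:
t=0: [201, 106, 168, 47]  (not all equal)
t=1: [113, 115, 106, 114]  (not all equal)
t=2: [143, 143, 145, 143]  (not all equal)
t=3: [49, 49, 49, 49]  (all equal)

Answer: 3
Key observation: Synchronization is absorbing here: once all patches are equal they stay equal, and step 3 is the first all-equal step.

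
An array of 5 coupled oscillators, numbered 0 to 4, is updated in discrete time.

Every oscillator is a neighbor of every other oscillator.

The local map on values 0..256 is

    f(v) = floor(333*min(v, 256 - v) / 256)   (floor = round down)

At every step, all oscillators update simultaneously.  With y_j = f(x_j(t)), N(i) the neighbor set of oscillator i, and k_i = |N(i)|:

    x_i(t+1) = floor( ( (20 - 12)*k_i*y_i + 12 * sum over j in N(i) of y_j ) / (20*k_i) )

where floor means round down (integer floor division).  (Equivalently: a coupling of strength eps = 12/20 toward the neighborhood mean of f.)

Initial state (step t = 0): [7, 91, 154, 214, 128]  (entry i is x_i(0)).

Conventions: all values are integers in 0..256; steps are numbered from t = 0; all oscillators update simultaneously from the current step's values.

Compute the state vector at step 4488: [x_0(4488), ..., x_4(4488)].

Answer: [130, 130, 130, 130, 130]
Key observation: The state at step 7, [156, 156, 156, 156, 156], reappears at step 11: the system is in a cycle of period 4 from step 7 on.  Therefore the state at step 4488 equals the state at step 7 + ((4488 - 7) mod 4) = 8, which is [130, 130, 130, 130, 130].

Derivation:
t=0: [7, 91, 154, 214, 128]
t=1: [74, 101, 104, 85, 113]
t=2: [116, 125, 126, 120, 129]
t=3: [156, 159, 160, 158, 160]
t=4: [127, 126, 125, 126, 125]
t=5: [163, 163, 162, 163, 162]
t=6: [120, 120, 121, 120, 121]
t=7: [156, 156, 156, 156, 156]
t=8: [130, 130, 130, 130, 130]
t=9: [163, 163, 163, 163, 163]
t=10: [120, 120, 120, 120, 120]
t=11: [156, 156, 156, 156, 156]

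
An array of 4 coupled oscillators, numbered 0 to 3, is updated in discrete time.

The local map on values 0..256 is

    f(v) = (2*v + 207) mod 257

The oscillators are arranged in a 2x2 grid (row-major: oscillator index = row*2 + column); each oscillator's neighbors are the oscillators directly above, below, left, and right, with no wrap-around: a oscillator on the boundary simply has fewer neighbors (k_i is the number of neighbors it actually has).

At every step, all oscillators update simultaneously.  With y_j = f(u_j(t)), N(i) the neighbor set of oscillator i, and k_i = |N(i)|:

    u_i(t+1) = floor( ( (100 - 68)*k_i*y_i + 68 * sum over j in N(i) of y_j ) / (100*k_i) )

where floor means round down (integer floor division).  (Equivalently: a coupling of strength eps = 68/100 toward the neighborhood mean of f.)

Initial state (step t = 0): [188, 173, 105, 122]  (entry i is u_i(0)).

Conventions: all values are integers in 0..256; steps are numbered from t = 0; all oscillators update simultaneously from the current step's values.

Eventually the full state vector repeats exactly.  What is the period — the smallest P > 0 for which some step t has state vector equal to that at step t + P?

Simulating step by step:
t=0: [188, 173, 105, 122]
t=1: [89, 101, 140, 129]
t=2: [170, 162, 187, 196]
t=3: [39, 45, 61, 55]
t=4: [47, 42, 52, 57]
t=5: [44, 47, 54, 50]
t=6: [46, 44, 48, 50]
t=7: [42, 43, 46, 44]
t=8: [37, 36, 37, 38]
t=9: [23, 24, 24, 23]
t=10: [254, 253, 253, 254]
t=11: [199, 200, 200, 199]
t=12: [92, 91, 91, 92]
t=13: [132, 133, 133, 132]
t=14: [215, 214, 214, 215]
t=15: [121, 122, 122, 121]
t=16: [193, 192, 192, 193]
t=17: [77, 78, 78, 77]
t=18: [105, 104, 104, 105]
t=19: [158, 159, 159, 158]
t=20: [10, 9, 9, 10]
t=21: [225, 226, 226, 225]
t=22: [144, 143, 143, 144]
t=23: [236, 237, 237, 236]
t=24: [166, 165, 165, 166]
t=25: [23, 24, 24, 23]

Answer: 16
Key observation: The state at step 9, [23, 24, 24, 23], reappears at step 25 — and no state repeats earlier — so the cycle the system enters has period 16.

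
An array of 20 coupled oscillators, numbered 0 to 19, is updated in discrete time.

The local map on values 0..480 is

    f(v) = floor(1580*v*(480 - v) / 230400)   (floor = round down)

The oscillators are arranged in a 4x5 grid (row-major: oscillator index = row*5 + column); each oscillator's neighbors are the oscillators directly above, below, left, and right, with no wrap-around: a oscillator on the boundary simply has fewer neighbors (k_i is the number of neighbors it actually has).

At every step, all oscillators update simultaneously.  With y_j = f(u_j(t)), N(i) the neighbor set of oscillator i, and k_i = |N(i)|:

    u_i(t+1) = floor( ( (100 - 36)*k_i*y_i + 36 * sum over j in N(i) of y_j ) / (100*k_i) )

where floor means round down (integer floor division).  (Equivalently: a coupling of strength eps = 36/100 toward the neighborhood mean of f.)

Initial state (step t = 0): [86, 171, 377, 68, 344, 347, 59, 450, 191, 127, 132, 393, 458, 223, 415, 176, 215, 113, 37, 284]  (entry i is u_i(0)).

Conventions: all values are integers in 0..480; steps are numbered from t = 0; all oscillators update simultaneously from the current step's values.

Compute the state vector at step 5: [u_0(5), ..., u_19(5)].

Simulating step by step:
t=0: [86, 171, 377, 68, 344, 347, 59, 450, 191, 127, 132, 393, 458, 223, 415, 176, 215, 113, 37, 284]
t=1: [270, 311, 247, 238, 294, 288, 199, 138, 330, 302, 311, 234, 134, 318, 247, 361, 355, 250, 198, 297]
t=2: [381, 370, 381, 385, 377, 378, 376, 335, 346, 368, 358, 374, 334, 354, 383, 307, 324, 372, 378, 377]
t=3: [262, 272, 268, 260, 266, 267, 274, 319, 308, 280, 299, 285, 320, 300, 264, 349, 330, 289, 270, 263]
t=4: [390, 387, 384, 387, 389, 387, 383, 359, 367, 383, 367, 374, 357, 371, 387, 328, 345, 371, 385, 390]
t=5: [242, 246, 255, 250, 244, 250, 257, 288, 278, 255, 284, 277, 293, 274, 249, 326, 310, 281, 255, 242]

Answer: [242, 246, 255, 250, 244, 250, 257, 288, 278, 255, 284, 277, 293, 274, 249, 326, 310, 281, 255, 242]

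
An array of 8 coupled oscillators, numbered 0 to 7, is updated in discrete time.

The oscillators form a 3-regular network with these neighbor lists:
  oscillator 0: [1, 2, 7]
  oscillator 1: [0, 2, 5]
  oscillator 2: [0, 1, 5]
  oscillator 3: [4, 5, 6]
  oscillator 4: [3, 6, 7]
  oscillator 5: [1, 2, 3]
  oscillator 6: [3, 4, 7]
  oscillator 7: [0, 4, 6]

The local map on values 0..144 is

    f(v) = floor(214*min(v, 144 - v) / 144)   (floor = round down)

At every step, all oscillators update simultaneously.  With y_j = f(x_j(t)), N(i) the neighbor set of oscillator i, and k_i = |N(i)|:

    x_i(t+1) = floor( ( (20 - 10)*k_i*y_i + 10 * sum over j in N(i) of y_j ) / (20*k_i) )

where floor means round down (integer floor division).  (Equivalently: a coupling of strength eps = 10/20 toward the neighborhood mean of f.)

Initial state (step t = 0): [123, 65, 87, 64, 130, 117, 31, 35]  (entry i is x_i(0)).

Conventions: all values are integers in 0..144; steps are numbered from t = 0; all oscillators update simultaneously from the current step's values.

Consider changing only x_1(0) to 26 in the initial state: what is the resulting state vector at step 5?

Answer: [97, 99, 100, 103, 99, 103, 99, 98]
Key observation: This trace re-runs the system from the modified initial state.

Derivation:
t=0: [123, 26, 87, 64, 130, 117, 31, 35]
t=1: [44, 44, 60, 65, 42, 56, 50, 42]
t=2: [68, 72, 80, 84, 69, 83, 73, 64]
t=3: [100, 101, 97, 94, 99, 93, 100, 98]
t=4: [65, 66, 68, 71, 67, 71, 67, 66]
t=5: [97, 99, 100, 103, 99, 103, 99, 98]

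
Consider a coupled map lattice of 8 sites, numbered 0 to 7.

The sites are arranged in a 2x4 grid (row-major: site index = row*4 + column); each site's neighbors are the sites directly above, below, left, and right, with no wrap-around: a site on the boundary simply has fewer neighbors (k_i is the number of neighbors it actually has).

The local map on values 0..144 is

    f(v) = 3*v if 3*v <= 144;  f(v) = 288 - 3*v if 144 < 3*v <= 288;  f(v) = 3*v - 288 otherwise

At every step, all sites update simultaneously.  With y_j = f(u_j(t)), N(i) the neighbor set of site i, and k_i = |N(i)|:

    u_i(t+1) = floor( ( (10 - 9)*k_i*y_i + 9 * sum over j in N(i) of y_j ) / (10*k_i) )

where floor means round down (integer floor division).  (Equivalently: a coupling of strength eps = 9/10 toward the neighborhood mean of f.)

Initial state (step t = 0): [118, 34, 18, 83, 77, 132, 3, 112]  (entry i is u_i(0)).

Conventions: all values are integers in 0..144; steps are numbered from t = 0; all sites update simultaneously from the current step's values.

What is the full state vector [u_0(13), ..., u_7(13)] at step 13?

Simulating step by step:
t=0: [118, 34, 18, 83, 77, 132, 3, 112]
t=1: [78, 78, 50, 49, 84, 61, 63, 26]
t=2: [45, 94, 102, 111, 75, 67, 106, 115]
t=3: [44, 72, 26, 38, 106, 38, 51, 39]
t=4: [59, 104, 104, 99, 113, 82, 106, 123]
t=5: [44, 55, 21, 48, 73, 35, 47, 25]
t=6: [99, 102, 128, 76, 113, 110, 87, 135]
t=7: [31, 45, 41, 101, 28, 33, 79, 50]
t=8: [107, 108, 72, 118, 94, 90, 113, 43]
t=9: [22, 40, 53, 97, 23, 29, 70, 65]
t=10: [91, 96, 73, 100, 75, 88, 100, 45]
t=11: [29, 32, 14, 93, 23, 24, 69, 24]
t=12: [82, 69, 60, 52, 78, 81, 63, 47]
t=13: [64, 66, 104, 125, 44, 74, 98, 118]

Answer: [64, 66, 104, 125, 44, 74, 98, 118]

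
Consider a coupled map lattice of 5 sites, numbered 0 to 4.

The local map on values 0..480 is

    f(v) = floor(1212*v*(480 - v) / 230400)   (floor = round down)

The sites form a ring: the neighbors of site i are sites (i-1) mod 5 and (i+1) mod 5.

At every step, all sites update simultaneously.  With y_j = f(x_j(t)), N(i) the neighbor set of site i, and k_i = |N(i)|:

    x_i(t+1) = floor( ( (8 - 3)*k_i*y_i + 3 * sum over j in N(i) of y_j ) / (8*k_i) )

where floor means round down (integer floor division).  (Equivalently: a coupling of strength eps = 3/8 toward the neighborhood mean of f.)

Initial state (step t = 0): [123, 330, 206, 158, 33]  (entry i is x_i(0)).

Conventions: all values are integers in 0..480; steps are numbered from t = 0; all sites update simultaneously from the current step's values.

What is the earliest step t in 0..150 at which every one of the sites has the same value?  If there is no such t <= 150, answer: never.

Simulating step by step:
t=0: [123, 330, 206, 158, 33]  (not all equal)
t=1: [206, 261, 283, 236, 141]  (not all equal)
t=2: [288, 297, 296, 290, 269]  (not all equal)
t=3: [290, 286, 286, 290, 294]  (not all equal)
t=4: [289, 290, 290, 289, 287]  (not all equal)
t=5: [290, 289, 289, 290, 290]  (not all equal)
t=6: [289, 289, 289, 289, 289]  (all equal)

Answer: 6
Key observation: Synchronization is absorbing here: once all sites are equal they stay equal, and step 6 is the first all-equal step.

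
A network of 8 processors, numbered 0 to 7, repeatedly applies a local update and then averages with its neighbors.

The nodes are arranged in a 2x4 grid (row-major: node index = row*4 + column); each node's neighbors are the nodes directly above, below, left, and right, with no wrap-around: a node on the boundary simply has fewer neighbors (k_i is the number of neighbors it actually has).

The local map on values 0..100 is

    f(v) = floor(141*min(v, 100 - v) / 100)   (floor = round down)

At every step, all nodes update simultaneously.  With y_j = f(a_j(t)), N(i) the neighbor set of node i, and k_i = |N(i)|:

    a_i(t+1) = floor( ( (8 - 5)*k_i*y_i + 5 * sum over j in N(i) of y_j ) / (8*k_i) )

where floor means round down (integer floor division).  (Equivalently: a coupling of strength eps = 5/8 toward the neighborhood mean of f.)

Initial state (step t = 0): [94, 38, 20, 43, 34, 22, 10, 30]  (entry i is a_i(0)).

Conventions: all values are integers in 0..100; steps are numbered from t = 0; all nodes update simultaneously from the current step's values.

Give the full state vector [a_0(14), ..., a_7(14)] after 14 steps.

Simulating step by step:
t=0: [94, 38, 20, 43, 34, 22, 10, 30]
t=1: [34, 33, 36, 44, 29, 35, 26, 38]
t=2: [44, 47, 48, 55, 45, 43, 45, 50]
t=3: [63, 64, 65, 66, 61, 62, 64, 65]
t=4: [52, 50, 49, 48, 53, 51, 50, 48]
t=5: [67, 68, 69, 67, 67, 68, 68, 67]
t=6: [45, 44, 44, 45, 45, 45, 44, 45]
t=7: [62, 62, 62, 62, 63, 62, 62, 62]
t=8: [52, 53, 53, 53, 52, 52, 53, 53]
t=9: [66, 66, 66, 66, 67, 66, 66, 66]
t=10: [46, 47, 47, 47, 46, 46, 47, 47]
t=11: [64, 65, 66, 66, 64, 64, 65, 66]
t=12: [49, 49, 47, 47, 50, 49, 48, 47]
t=13: [69, 68, 66, 66, 69, 68, 67, 66]
t=14: [43, 45, 46, 47, 43, 44, 46, 46]

Answer: [43, 45, 46, 47, 43, 44, 46, 46]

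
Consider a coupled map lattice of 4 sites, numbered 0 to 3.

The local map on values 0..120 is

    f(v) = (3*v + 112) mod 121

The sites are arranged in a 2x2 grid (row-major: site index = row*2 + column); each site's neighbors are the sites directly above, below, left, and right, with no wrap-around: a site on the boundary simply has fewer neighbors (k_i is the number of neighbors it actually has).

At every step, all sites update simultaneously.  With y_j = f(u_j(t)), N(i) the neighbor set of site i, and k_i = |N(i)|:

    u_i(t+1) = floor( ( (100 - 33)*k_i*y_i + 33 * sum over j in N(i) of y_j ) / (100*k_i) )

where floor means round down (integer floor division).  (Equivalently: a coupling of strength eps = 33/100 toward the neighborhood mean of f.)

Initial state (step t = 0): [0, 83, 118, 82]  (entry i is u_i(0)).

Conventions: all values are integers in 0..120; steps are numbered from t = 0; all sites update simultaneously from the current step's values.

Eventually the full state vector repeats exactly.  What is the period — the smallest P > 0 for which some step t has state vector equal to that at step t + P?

Answer: 20
Key observation: The state at step 78, [62, 86, 45, 62], reappears at step 98 — and no state repeats earlier — so the cycle the system enters has period 20.

Derivation:
t=0: [0, 83, 118, 82]
t=1: [111, 117, 106, 114]
t=2: [82, 95, 73, 88]
t=3: [98, 44, 80, 29]
t=4: [47, 21, 93, 70]
t=5: [20, 51, 33, 67]
t=6: [52, 35, 80, 66]
t=7: [51, 79, 89, 79]
t=8: [35, 93, 32, 91]
t=9: [83, 38, 77, 33]
t=10: [113, 104, 102, 94]
t=11: [78, 60, 56, 39]
t=12: [84, 68, 60, 86]
t=13: [21, 50, 34, 25]
t=14: [54, 33, 82, 62]
t=15: [55, 74, 92, 71]
t=16: [42, 81, 36, 74]
t=17: [113, 110, 100, 96]
t=18: [80, 73, 53, 45]
t=19: [93, 78, 38, 22]
t=20: [53, 83, 84, 72]
t=21: [39, 98, 19, 77]
t=22: [87, 63, 66, 82]
t=23: [27, 60, 66, 98]
t=24: [67, 52, 64, 48]
t=25: [62, 31, 55, 23]
t=26: [57, 75, 42, 59]
t=27: [62, 78, 92, 66]
t=28: [58, 90, 37, 66]
t=29: [49, 31, 86, 65]
t=30: [26, 69, 18, 58]
t=31: [66, 70, 48, 49]
t=32: [61, 67, 23, 26]
t=33: [57, 67, 60, 67]
t=34: [47, 66, 51, 67]
t=35: [22, 59, 28, 62]
t=36: [58, 50, 68, 57]
t=37: [44, 27, 63, 42]
t=38: [22, 67, 59, 100]
t=39: [57, 65, 48, 52]
t=40: [40, 54, 20, 30]
t=41: [88, 53, 65, 67]
t=42: [24, 33, 57, 63]
t=43: [63, 80, 47, 61]
t=44: [59, 92, 25, 55]
t=45: [46, 30, 57, 38]
t=46: [25, 72, 46, 90]
t=47: [59, 71, 19, 28]
t=48: [53, 75, 52, 71]
t=49: [39, 82, 35, 75]
t=50: [107, 111, 97, 98]
t=51: [67, 73, 45, 48]
t=52: [63, 73, 17, 24]
t=53: [61, 79, 48, 63]
t=54: [55, 90, 27, 59]
t=55: [38, 26, 61, 46]
t=56: [90, 64, 54, 25]
t=57: [28, 55, 35, 59]
t=58: [71, 43, 84, 53]
t=59: [75, 98, 19, 39]
t=60: [78, 62, 65, 87]
t=61: [89, 56, 62, 26]
t=62: [26, 39, 51, 61]
t=63: [67, 92, 35, 57]
t=64: [67, 35, 82, 47]
t=65: [82, 77, 91, 42]
t=66: [98, 106, 53, 98]
t=67: [44, 59, 33, 44]
t=68: [23, 32, 60, 23]
t=69: [62, 78, 53, 62]
t=70: [59, 88, 37, 59]
t=71: [50, 24, 83, 50]
t=72: [43, 48, 86, 43]
t=73: [83, 48, 44, 83]
t=74: [82, 48, 40, 82]
t=75: [98, 47, 112, 98]
t=76: [44, 21, 71, 44]
t=77: [23, 36, 56, 23]
t=78: [62, 86, 45, 62]
t=79: [39, 23, 21, 39]
t=80: [91, 75, 71, 91]
t=81: [44, 70, 62, 44]
t=82: [23, 54, 38, 23]
t=83: [62, 41, 90, 62]
t=84: [59, 94, 31, 59]
t=85: [50, 36, 71, 50]
t=86: [43, 72, 62, 43]
t=87: [103, 97, 77, 103]
t=88: [62, 45, 86, 62]
t=89: [39, 21, 23, 39]
t=90: [91, 71, 75, 91]
t=91: [44, 62, 70, 44]
t=92: [23, 38, 54, 23]
t=93: [62, 90, 41, 62]
t=94: [59, 31, 94, 59]
t=95: [50, 71, 36, 50]
t=96: [43, 62, 72, 43]
t=97: [103, 77, 97, 103]
t=98: [62, 86, 45, 62]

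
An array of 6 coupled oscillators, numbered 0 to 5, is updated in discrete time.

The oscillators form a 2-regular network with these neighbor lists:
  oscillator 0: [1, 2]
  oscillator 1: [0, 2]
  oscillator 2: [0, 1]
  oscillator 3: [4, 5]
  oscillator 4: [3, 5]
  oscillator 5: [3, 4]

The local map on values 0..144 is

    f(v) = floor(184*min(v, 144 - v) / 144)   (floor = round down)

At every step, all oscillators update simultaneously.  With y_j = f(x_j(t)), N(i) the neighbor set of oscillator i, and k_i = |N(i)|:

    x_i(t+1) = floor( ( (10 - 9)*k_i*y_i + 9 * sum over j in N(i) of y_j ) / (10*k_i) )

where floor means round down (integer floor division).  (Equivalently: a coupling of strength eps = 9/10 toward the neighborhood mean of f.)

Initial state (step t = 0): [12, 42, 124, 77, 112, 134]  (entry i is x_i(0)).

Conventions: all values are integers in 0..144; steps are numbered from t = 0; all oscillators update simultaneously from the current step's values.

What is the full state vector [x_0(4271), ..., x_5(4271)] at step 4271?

Simulating step by step:
t=0: [12, 42, 124, 77, 112, 134]
t=1: [36, 23, 33, 31, 47, 57]
t=2: [36, 42, 37, 63, 55, 51]
t=3: [49, 47, 49, 68, 72, 74]
t=4: [61, 61, 61, 90, 87, 89]
t=5: [77, 77, 77, 70, 69, 70]
t=6: [85, 85, 85, 88, 88, 88]
t=7: [75, 75, 75, 71, 71, 71]
t=8: [88, 88, 88, 90, 90, 90]
t=9: [71, 71, 71, 69, 69, 69]
t=10: [90, 90, 90, 88, 88, 88]
t=11: [69, 69, 69, 71, 71, 71]
t=12: [88, 88, 88, 90, 90, 90]

Answer: [69, 69, 69, 71, 71, 71]
Key observation: The state at step 8, [88, 88, 88, 90, 90, 90], reappears at step 12: the system is in a cycle of period 4 from step 8 on.  Therefore the state at step 4271 equals the state at step 8 + ((4271 - 8) mod 4) = 11, which is [69, 69, 69, 71, 71, 71].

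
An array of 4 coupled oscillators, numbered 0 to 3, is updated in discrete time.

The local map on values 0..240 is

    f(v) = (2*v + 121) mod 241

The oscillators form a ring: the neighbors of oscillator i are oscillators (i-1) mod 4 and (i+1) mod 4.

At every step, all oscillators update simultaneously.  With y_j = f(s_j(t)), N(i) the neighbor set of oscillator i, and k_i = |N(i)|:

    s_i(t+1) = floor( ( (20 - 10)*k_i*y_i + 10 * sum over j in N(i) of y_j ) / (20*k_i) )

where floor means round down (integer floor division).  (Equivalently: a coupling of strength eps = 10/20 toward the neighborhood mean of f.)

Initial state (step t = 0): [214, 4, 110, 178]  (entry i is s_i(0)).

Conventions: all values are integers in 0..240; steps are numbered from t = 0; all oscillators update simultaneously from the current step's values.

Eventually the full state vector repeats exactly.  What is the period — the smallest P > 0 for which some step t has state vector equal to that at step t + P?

Answer: 4
Key observation: The state at step 1, [124, 106, 141, 159], reappears at step 5 — and no state repeats earlier — so the cycle the system enters has period 4.

Derivation:
t=0: [214, 4, 110, 178]
t=1: [124, 106, 141, 159]
t=2: [136, 118, 153, 171]
t=3: [160, 142, 177, 195]
t=4: [148, 190, 165, 123]
t=5: [124, 106, 141, 159]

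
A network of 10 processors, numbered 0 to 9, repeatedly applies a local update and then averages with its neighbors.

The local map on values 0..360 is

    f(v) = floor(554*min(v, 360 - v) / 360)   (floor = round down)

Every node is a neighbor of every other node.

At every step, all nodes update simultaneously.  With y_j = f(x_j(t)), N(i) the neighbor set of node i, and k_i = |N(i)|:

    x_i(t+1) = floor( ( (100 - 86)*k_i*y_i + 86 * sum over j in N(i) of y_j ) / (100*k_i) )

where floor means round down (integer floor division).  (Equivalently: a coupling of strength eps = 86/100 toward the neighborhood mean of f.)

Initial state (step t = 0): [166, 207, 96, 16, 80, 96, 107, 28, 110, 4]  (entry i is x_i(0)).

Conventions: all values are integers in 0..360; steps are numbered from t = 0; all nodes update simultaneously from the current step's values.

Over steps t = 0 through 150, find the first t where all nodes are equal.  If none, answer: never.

Answer: 2
Key observation: Synchronization is absorbing here: once all nodes are equal they stay equal, and step 2 is the first all-equal step.

Derivation:
t=0: [166, 207, 96, 16, 80, 96, 107, 28, 110, 4]  (not all equal)
t=1: [136, 135, 131, 126, 130, 131, 132, 127, 132, 125]  (not all equal)
t=2: [200, 200, 200, 200, 200, 200, 200, 200, 200, 200]  (all equal)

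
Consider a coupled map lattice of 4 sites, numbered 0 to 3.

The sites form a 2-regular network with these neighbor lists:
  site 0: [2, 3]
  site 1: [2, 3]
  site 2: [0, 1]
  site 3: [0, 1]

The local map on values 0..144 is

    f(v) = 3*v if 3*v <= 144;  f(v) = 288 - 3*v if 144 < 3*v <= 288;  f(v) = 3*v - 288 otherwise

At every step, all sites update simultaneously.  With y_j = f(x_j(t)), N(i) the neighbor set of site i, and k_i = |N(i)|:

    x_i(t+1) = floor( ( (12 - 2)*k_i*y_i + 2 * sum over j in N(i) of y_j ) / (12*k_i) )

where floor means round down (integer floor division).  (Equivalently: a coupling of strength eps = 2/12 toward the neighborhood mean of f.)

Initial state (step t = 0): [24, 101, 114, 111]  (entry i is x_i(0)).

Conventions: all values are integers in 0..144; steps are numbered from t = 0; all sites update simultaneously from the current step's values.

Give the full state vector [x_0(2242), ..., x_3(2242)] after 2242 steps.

Simulating step by step:
t=0: [24, 101, 114, 111]
t=1: [68, 20, 52, 44]
t=2: [92, 72, 122, 122]
t=3: [23, 73, 72, 72]
t=4: [69, 69, 71, 71]
t=5: [80, 80, 76, 76]
t=6: [50, 50, 58, 58]
t=7: [134, 134, 118, 118]
t=8: [106, 106, 74, 74]
t=9: [36, 36, 60, 60]
t=10: [108, 108, 108, 108]
t=11: [36, 36, 36, 36]
t=12: [108, 108, 108, 108]

Answer: [108, 108, 108, 108]
Key observation: The state at step 10, [108, 108, 108, 108], reappears at step 12: the system is in a cycle of period 2 from step 10 on.  Therefore the state at step 2242 equals the state at step 10 + ((2242 - 10) mod 2) = 10, which is [108, 108, 108, 108].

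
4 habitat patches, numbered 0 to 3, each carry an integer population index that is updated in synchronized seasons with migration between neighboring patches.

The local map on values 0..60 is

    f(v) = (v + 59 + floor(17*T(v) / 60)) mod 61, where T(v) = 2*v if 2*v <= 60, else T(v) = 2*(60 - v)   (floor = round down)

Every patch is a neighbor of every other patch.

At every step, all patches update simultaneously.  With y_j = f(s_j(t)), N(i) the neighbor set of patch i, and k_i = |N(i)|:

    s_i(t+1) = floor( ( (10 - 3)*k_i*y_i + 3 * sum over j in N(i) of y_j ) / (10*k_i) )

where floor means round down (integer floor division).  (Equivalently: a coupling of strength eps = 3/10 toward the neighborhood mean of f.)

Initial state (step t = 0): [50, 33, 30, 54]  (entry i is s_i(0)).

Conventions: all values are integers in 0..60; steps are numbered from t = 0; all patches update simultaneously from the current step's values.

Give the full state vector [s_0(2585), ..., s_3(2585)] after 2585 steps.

Simulating step by step:
t=0: [50, 33, 30, 54]
t=1: [51, 47, 46, 52]
t=2: [53, 52, 51, 53]
t=3: [54, 54, 54, 54]
t=4: [55, 55, 55, 55]
t=5: [55, 55, 55, 55]

Answer: [55, 55, 55, 55]
Key observation: The state at step 4, [55, 55, 55, 55], reappears at step 5: the system is in a cycle of period 1 from step 4 on.  Therefore the state at step 2585 equals the state at step 4 + ((2585 - 4) mod 1) = 4, which is [55, 55, 55, 55].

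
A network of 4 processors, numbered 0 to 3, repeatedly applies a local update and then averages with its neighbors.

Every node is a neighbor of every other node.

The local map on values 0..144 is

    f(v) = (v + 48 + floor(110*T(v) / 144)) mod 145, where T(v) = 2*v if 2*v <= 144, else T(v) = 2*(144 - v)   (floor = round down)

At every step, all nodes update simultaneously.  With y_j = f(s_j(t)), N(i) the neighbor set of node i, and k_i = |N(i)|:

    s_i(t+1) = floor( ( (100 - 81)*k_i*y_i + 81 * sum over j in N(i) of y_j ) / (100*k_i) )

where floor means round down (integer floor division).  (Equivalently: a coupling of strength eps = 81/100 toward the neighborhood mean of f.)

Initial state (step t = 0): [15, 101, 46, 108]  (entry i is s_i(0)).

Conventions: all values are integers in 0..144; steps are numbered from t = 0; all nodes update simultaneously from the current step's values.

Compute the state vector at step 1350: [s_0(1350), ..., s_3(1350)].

Simulating step by step:
t=0: [15, 101, 46, 108]
t=1: [57, 59, 63, 59]
t=2: [53, 53, 52, 53]
t=3: [35, 35, 35, 35]
t=4: [136, 136, 136, 136]
t=5: [51, 51, 51, 51]
t=6: [31, 31, 31, 31]
t=7: [126, 126, 126, 126]
t=8: [56, 56, 56, 56]
t=9: [44, 44, 44, 44]
t=10: [14, 14, 14, 14]
t=11: [83, 83, 83, 83]
t=12: [79, 79, 79, 79]
t=13: [81, 81, 81, 81]
t=14: [80, 80, 80, 80]
t=15: [80, 80, 80, 80]

Answer: [80, 80, 80, 80]
Key observation: The state at step 14, [80, 80, 80, 80], reappears at step 15: the system is in a cycle of period 1 from step 14 on.  Therefore the state at step 1350 equals the state at step 14 + ((1350 - 14) mod 1) = 14, which is [80, 80, 80, 80].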